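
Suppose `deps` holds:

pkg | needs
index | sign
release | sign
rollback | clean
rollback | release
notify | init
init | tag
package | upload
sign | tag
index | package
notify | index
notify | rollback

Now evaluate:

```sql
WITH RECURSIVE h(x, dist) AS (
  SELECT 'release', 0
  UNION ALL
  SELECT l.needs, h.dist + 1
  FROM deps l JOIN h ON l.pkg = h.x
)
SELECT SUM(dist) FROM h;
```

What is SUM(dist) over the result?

3

Base: (release, dist=0).
Iteration 1: edges from {release} -> (sign, dist=1).
Iteration 2: edges from {sign} -> (tag, dist=2).
Iteration 3: no outgoing edges from {tag}; recursion stops.
SUM(dist) = 0 + 1 + 2 = 3.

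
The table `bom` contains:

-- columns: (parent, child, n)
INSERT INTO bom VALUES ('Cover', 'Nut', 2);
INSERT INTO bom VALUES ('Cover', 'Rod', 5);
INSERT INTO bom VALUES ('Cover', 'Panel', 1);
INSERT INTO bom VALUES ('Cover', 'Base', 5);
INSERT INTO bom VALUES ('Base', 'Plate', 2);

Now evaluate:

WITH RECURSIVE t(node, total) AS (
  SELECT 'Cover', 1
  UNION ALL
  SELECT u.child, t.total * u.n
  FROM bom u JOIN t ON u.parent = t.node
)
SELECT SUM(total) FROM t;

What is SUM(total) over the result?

24

Base: (Cover, total=1).
Iteration 1: components of {Cover} -> Base = 1*5 = 5, Nut = 1*2 = 2, Panel = 1*1 = 1, Rod = 1*5 = 5.
Iteration 2: components of {Base,Nut,Panel,Rod} -> Plate = 5*2 = 10.
Iteration 3: no further components; recursion stops.
SUM(total) = 1 + 2 + 5 + 1 + 5 + 10 = 24.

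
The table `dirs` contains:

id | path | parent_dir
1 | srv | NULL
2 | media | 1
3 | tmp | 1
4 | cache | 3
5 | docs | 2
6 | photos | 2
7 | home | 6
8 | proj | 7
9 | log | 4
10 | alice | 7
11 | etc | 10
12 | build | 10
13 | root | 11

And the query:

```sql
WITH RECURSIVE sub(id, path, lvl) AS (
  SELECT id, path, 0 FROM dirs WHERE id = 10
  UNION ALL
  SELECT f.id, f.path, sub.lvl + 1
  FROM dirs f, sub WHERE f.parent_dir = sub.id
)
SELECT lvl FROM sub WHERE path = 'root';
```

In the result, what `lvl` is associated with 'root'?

Base: id=10 (alice) at lvl 0.
Iteration 1: rows with parent_dir in {10} -> etc (id 11, lvl 1), build (id 12, lvl 1).
Iteration 2: rows with parent_dir in {11,12} -> root (id 13, lvl 2).
Iteration 3: no rows with parent_dir in {13}; recursion stops.

2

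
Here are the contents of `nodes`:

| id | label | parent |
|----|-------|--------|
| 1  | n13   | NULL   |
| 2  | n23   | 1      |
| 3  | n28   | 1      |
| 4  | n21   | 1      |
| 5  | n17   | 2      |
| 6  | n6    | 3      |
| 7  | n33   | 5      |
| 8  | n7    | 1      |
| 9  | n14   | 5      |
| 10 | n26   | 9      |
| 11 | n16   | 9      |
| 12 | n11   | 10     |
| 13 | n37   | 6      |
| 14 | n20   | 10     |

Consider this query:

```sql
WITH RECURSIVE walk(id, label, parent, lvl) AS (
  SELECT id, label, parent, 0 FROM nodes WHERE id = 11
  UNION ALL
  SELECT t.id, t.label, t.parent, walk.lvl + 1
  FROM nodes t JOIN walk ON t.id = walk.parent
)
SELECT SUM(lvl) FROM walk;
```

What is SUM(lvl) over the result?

10

Base: id=11 (n16), parent=9, lvl 0.
Iteration 1: join on id=9 -> n14 (id 9, parent=5, lvl 1).
Iteration 2: join on id=5 -> n17 (id 5, parent=2, lvl 2).
Iteration 3: join on id=2 -> n23 (id 2, parent=1, lvl 3).
Iteration 4: join on id=1 -> n13 (id 1, parent=NULL, lvl 4).
Iteration 5: parent is NULL; no match; recursion stops.
SUM(lvl) = 0 + 1 + 2 + 3 + 4 = 10.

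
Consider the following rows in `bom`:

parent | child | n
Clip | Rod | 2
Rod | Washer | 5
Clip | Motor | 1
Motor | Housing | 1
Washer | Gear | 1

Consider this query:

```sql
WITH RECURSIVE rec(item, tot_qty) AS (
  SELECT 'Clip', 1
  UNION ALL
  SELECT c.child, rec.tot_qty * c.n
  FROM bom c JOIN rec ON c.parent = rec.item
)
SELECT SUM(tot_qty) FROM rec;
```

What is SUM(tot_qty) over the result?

25

Base: (Clip, tot_qty=1).
Iteration 1: components of {Clip} -> Motor = 1*1 = 1, Rod = 1*2 = 2.
Iteration 2: components of {Motor,Rod} -> Housing = 1*1 = 1, Washer = 2*5 = 10.
Iteration 3: components of {Housing,Washer} -> Gear = 10*1 = 10.
Iteration 4: no further components; recursion stops.
SUM(tot_qty) = 1 + 2 + 1 + 10 + 1 + 10 = 25.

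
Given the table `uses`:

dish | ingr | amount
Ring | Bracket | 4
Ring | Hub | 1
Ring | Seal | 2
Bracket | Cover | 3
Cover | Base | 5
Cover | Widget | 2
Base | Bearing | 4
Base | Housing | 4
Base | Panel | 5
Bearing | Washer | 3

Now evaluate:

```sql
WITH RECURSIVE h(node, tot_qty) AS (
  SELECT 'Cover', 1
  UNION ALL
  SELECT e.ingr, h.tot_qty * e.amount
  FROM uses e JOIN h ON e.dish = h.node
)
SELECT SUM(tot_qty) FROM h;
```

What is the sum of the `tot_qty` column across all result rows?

Base: (Cover, tot_qty=1).
Iteration 1: components of {Cover} -> Base = 1*5 = 5, Widget = 1*2 = 2.
Iteration 2: components of {Base,Widget} -> Bearing = 5*4 = 20, Housing = 5*4 = 20, Panel = 5*5 = 25.
Iteration 3: components of {Bearing,Housing,Panel} -> Washer = 20*3 = 60.
Iteration 4: no further components; recursion stops.
SUM(tot_qty) = 1 + 5 + 2 + 20 + 20 + 25 + 60 = 133.

133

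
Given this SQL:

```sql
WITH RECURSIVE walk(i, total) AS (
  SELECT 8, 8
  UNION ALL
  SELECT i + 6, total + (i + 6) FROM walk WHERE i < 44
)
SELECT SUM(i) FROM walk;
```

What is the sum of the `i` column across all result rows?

Base: i=8, total=8.
Iteration 1: 8 < 44 holds -> i = 8 + 6 = 14, total = 8 + 14 = 22.
Iteration 2: 14 < 44 holds -> i = 14 + 6 = 20, total = 22 + 20 = 42.
Iteration 3: 20 < 44 holds -> i = 20 + 6 = 26, total = 42 + 26 = 68.
Iteration 4: 26 < 44 holds -> i = 26 + 6 = 32, total = 68 + 32 = 100.
Iteration 5: 32 < 44 holds -> i = 32 + 6 = 38, total = 100 + 38 = 138.
Iteration 6: 38 < 44 holds -> i = 38 + 6 = 44, total = 138 + 44 = 182.
Iteration 7: 44 < 44 fails; recursion stops.
SUM(i) = 8 + 14 + 20 + 26 + 32 + 38 + 44 = 182.

182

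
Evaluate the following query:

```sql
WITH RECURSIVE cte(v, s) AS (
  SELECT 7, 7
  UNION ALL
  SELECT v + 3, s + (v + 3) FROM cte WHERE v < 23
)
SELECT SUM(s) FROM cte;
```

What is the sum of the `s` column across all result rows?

Base: v=7, s=7.
Iteration 1: 7 < 23 holds -> v = 7 + 3 = 10, s = 7 + 10 = 17.
Iteration 2: 10 < 23 holds -> v = 10 + 3 = 13, s = 17 + 13 = 30.
Iteration 3: 13 < 23 holds -> v = 13 + 3 = 16, s = 30 + 16 = 46.
Iteration 4: 16 < 23 holds -> v = 16 + 3 = 19, s = 46 + 19 = 65.
Iteration 5: 19 < 23 holds -> v = 19 + 3 = 22, s = 65 + 22 = 87.
Iteration 6: 22 < 23 holds -> v = 22 + 3 = 25, s = 87 + 25 = 112.
Iteration 7: 25 < 23 fails; recursion stops.
SUM(s) = 7 + 17 + 30 + 46 + 65 + 87 + 112 = 364.

364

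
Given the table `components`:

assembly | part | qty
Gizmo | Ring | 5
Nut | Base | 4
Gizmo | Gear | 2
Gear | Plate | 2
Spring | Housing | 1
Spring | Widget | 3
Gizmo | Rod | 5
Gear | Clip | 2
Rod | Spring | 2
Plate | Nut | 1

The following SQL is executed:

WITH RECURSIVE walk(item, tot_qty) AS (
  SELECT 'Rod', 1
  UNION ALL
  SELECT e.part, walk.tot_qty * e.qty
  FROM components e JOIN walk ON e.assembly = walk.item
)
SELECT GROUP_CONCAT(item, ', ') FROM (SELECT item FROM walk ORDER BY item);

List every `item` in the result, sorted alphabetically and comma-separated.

Housing, Rod, Spring, Widget

Base: (Rod, tot_qty=1).
Iteration 1: components of {Rod} -> Spring = 1*2 = 2.
Iteration 2: components of {Spring} -> Housing = 2*1 = 2, Widget = 2*3 = 6.
Iteration 3: no further components; recursion stops.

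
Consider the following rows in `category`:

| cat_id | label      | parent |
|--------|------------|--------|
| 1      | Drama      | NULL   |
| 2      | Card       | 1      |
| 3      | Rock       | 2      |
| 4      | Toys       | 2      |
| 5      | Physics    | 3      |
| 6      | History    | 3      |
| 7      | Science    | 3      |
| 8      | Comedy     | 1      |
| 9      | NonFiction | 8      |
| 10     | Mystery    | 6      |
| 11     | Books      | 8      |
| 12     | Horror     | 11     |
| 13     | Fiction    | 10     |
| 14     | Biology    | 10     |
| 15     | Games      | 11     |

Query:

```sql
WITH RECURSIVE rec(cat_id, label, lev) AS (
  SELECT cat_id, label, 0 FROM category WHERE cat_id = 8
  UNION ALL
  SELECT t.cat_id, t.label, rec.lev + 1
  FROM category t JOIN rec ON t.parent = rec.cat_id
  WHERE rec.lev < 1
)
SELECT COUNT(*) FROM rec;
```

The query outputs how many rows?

3

Base: cat_id=8 (Comedy) at lev 0.
Iteration 1: rows with parent in {8} -> NonFiction (id 9, lev 1), Books (id 11, lev 1).
Iteration 2: lev < 1 fails for all current rows; recursion stops.
Total rows emitted: 3.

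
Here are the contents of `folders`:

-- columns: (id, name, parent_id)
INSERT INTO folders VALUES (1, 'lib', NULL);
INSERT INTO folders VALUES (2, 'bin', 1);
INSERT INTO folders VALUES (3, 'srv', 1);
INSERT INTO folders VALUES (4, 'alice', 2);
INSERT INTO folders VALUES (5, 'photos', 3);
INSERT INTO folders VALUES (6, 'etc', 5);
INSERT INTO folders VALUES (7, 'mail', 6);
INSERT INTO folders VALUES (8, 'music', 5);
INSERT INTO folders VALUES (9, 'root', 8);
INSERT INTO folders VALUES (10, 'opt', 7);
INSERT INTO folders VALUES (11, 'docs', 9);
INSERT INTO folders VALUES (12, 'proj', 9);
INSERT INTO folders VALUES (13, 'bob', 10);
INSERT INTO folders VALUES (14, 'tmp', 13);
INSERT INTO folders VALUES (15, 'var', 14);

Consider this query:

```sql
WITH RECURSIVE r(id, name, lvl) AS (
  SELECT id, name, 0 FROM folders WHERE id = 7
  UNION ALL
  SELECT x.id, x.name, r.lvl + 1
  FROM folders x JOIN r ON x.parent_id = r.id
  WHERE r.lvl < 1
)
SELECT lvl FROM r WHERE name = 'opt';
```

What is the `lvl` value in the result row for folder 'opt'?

1

Base: id=7 (mail) at lvl 0.
Iteration 1: rows with parent_id in {7} -> opt (id 10, lvl 1).
Iteration 2: lvl < 1 fails for all current rows; recursion stops.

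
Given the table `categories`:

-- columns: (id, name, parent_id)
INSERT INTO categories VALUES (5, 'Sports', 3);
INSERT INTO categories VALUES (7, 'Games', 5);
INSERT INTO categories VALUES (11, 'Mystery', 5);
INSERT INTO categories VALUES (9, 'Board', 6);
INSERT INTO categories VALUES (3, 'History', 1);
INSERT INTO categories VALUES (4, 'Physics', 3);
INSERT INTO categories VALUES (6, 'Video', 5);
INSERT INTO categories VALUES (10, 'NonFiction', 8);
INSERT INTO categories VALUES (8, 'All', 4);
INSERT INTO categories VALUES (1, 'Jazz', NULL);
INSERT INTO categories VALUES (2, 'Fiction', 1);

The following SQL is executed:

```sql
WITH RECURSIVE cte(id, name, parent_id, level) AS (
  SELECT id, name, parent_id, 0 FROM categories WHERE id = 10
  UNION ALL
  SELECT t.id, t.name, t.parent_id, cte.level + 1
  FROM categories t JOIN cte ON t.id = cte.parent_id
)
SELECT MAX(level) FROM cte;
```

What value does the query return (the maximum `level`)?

Base: id=10 (NonFiction), parent_id=8, level 0.
Iteration 1: join on id=8 -> All (id 8, parent_id=4, level 1).
Iteration 2: join on id=4 -> Physics (id 4, parent_id=3, level 2).
Iteration 3: join on id=3 -> History (id 3, parent_id=1, level 3).
Iteration 4: join on id=1 -> Jazz (id 1, parent_id=NULL, level 4).
Iteration 5: parent_id is NULL; no match; recursion stops.
level values: 0, 1, 2, 3, 4; the maximum is 4.

4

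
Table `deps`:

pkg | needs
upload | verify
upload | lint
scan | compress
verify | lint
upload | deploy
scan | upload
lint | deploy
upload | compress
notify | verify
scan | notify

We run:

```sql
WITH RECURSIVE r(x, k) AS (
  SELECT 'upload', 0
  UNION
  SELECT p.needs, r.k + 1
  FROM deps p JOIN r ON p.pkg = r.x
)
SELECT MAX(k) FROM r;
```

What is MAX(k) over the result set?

3

Base: (upload, k=0).
Iteration 1: edges from {upload} -> (compress, k=1), (deploy, k=1), (lint, k=1), (verify, k=1).
Iteration 2: edges from {compress,deploy,lint,verify} -> (deploy, k=2), (lint, k=2).
Iteration 3: edges from {deploy,lint} -> (deploy, k=3).
Iteration 4: no outgoing edges from {deploy}; recursion stops.
k values: 0, 1, 1, 1, 1, 2, 2, 3; the maximum is 3.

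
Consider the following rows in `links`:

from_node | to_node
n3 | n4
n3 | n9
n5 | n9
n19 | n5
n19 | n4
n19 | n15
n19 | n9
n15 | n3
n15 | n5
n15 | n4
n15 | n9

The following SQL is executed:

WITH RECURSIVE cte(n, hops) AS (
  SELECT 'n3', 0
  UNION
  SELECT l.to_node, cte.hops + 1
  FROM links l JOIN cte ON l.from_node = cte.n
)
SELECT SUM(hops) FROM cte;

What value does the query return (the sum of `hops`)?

Base: (n3, hops=0).
Iteration 1: edges from {n3} -> (n4, hops=1), (n9, hops=1).
Iteration 2: no outgoing edges from {n4,n9}; recursion stops.
SUM(hops) = 0 + 1 + 1 = 2.

2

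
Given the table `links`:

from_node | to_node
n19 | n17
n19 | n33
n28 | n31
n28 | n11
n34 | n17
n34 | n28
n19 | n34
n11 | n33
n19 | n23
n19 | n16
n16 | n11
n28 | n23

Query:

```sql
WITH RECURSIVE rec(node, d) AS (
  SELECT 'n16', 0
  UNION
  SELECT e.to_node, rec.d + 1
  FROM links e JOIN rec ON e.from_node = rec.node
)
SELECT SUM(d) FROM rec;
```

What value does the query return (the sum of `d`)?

3

Base: (n16, d=0).
Iteration 1: edges from {n16} -> (n11, d=1).
Iteration 2: edges from {n11} -> (n33, d=2).
Iteration 3: no outgoing edges from {n33}; recursion stops.
SUM(d) = 0 + 1 + 2 = 3.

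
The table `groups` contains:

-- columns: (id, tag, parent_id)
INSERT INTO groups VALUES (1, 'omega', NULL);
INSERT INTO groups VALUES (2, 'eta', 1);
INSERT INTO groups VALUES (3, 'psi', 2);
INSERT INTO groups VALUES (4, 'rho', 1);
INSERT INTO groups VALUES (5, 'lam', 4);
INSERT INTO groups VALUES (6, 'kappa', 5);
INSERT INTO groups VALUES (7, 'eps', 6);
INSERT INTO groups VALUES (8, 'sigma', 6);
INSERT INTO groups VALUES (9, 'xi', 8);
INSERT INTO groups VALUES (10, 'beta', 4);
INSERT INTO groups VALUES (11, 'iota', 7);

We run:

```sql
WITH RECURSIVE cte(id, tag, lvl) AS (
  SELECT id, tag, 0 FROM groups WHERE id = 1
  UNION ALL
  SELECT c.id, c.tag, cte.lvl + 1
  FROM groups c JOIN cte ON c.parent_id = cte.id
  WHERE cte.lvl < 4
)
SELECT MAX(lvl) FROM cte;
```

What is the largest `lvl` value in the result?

4

Base: id=1 (omega) at lvl 0.
Iteration 1: rows with parent_id in {1} -> eta (id 2, lvl 1), rho (id 4, lvl 1).
Iteration 2: rows with parent_id in {2,4} -> psi (id 3, lvl 2), lam (id 5, lvl 2), beta (id 10, lvl 2).
Iteration 3: rows with parent_id in {3,5,10} -> kappa (id 6, lvl 3).
Iteration 4: rows with parent_id in {6} -> eps (id 7, lvl 4), sigma (id 8, lvl 4).
Iteration 5: lvl < 4 fails for all current rows; recursion stops.
lvl values: 0, 1, 1, 2, 2, 2, 3, 4, 4; the maximum is 4.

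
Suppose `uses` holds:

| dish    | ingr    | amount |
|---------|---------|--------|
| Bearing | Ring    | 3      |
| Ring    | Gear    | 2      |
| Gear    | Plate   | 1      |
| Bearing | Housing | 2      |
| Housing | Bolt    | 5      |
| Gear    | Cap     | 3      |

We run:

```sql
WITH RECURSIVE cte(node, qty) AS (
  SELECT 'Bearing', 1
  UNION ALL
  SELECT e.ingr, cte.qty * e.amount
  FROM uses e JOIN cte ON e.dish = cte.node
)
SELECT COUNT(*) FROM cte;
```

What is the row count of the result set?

7

Base: (Bearing, qty=1).
Iteration 1: components of {Bearing} -> Housing = 1*2 = 2, Ring = 1*3 = 3.
Iteration 2: components of {Housing,Ring} -> Bolt = 2*5 = 10, Gear = 3*2 = 6.
Iteration 3: components of {Bolt,Gear} -> Cap = 6*3 = 18, Plate = 6*1 = 6.
Iteration 4: no further components; recursion stops.
Total rows emitted: 7.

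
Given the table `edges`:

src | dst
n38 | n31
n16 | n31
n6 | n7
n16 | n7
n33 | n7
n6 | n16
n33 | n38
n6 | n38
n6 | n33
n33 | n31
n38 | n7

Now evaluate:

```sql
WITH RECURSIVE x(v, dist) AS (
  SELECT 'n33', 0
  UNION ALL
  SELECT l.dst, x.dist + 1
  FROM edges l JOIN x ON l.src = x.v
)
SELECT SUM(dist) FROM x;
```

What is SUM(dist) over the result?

Base: (n33, dist=0).
Iteration 1: edges from {n33} -> (n31, dist=1), (n38, dist=1), (n7, dist=1).
Iteration 2: edges from {n31,n38,n7} -> (n31, dist=2), (n7, dist=2).
Iteration 3: no outgoing edges from {n31,n7}; recursion stops.
SUM(dist) = 0 + 1 + 1 + 1 + 2 + 2 = 7.

7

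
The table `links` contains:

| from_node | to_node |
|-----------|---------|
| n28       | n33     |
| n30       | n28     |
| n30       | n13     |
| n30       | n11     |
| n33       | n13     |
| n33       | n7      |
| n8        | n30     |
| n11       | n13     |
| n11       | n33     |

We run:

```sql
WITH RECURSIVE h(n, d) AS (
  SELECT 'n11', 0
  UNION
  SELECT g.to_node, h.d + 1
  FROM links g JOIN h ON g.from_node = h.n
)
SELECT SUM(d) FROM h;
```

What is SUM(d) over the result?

6

Base: (n11, d=0).
Iteration 1: edges from {n11} -> (n13, d=1), (n33, d=1).
Iteration 2: edges from {n13,n33} -> (n13, d=2), (n7, d=2).
Iteration 3: no outgoing edges from {n13,n7}; recursion stops.
SUM(d) = 0 + 1 + 1 + 2 + 2 = 6.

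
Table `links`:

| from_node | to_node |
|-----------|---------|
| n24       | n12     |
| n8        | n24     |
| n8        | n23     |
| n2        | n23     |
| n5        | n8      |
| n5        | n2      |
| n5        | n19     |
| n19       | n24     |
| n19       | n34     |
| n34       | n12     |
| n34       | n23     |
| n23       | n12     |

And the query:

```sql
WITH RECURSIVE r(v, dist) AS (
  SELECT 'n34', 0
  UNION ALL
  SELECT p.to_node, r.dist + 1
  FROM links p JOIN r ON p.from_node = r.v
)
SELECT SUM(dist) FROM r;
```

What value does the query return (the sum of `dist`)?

Base: (n34, dist=0).
Iteration 1: edges from {n34} -> (n12, dist=1), (n23, dist=1).
Iteration 2: edges from {n12,n23} -> (n12, dist=2).
Iteration 3: no outgoing edges from {n12}; recursion stops.
SUM(dist) = 0 + 1 + 1 + 2 = 4.

4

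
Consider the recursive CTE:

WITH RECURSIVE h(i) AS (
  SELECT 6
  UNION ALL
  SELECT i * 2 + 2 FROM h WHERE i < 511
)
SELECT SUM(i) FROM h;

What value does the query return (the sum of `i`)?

Base: i=6.
Iteration 1: 6 < 511 holds -> i = 6 * 2 + 2 = 14.
Iteration 2: 14 < 511 holds -> i = 14 * 2 + 2 = 30.
Iteration 3: 30 < 511 holds -> i = 30 * 2 + 2 = 62.
Iteration 4: 62 < 511 holds -> i = 62 * 2 + 2 = 126.
Iteration 5: 126 < 511 holds -> i = 126 * 2 + 2 = 254.
Iteration 6: 254 < 511 holds -> i = 254 * 2 + 2 = 510.
Iteration 7: 510 < 511 holds -> i = 510 * 2 + 2 = 1022.
Iteration 8: 1022 < 511 fails; recursion stops.
SUM(i) = 6 + 14 + 30 + 62 + 126 + 254 + 510 + 1022 = 2024.

2024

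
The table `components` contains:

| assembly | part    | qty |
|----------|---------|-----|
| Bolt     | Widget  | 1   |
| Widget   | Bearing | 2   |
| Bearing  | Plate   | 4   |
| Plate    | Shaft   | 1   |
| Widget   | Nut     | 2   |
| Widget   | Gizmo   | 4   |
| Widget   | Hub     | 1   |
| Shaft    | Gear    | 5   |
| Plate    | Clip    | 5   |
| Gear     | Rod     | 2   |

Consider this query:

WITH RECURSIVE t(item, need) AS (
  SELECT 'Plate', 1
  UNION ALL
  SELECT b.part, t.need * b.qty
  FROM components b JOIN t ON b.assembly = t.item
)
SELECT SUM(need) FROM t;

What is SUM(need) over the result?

22

Base: (Plate, need=1).
Iteration 1: components of {Plate} -> Clip = 1*5 = 5, Shaft = 1*1 = 1.
Iteration 2: components of {Clip,Shaft} -> Gear = 1*5 = 5.
Iteration 3: components of {Gear} -> Rod = 5*2 = 10.
Iteration 4: no further components; recursion stops.
SUM(need) = 1 + 1 + 5 + 5 + 10 = 22.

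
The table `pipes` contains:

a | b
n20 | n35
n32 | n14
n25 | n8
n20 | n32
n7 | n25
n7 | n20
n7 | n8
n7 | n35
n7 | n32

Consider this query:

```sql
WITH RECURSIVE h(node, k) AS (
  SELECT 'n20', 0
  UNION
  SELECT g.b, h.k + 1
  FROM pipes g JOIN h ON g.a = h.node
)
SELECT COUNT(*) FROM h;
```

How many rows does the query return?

Base: (n20, k=0).
Iteration 1: edges from {n20} -> (n32, k=1), (n35, k=1).
Iteration 2: edges from {n32,n35} -> (n14, k=2).
Iteration 3: no outgoing edges from {n14}; recursion stops.
Total rows emitted: 4.

4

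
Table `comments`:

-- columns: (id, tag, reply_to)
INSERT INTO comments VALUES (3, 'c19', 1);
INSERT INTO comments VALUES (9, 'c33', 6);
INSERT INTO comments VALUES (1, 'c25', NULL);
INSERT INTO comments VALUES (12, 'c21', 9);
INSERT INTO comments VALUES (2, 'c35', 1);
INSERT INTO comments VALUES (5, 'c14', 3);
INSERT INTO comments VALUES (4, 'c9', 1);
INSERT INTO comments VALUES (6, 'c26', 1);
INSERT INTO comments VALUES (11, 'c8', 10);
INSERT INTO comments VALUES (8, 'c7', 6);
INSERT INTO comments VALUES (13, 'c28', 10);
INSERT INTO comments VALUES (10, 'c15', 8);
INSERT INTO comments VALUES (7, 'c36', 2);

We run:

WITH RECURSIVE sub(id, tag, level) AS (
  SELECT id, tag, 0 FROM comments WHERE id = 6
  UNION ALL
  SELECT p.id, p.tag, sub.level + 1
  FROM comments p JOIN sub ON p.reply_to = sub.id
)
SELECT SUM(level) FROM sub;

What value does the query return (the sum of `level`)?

12

Base: id=6 (c26) at level 0.
Iteration 1: rows with reply_to in {6} -> c7 (id 8, level 1), c33 (id 9, level 1).
Iteration 2: rows with reply_to in {8,9} -> c15 (id 10, level 2), c21 (id 12, level 2).
Iteration 3: rows with reply_to in {10,12} -> c8 (id 11, level 3), c28 (id 13, level 3).
Iteration 4: no rows with reply_to in {11,13}; recursion stops.
SUM(level) = 0 + 1 + 1 + 2 + 2 + 3 + 3 = 12.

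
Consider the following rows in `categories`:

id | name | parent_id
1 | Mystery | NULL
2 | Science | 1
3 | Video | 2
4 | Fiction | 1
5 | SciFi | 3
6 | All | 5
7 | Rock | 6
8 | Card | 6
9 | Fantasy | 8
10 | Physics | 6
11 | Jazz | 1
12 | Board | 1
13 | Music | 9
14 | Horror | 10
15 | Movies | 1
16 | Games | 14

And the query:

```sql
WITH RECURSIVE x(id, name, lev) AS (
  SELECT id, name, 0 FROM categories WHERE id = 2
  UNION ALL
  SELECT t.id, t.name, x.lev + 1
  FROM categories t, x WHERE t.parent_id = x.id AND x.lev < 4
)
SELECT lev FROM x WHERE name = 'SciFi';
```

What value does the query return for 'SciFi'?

Base: id=2 (Science) at lev 0.
Iteration 1: rows with parent_id in {2} -> Video (id 3, lev 1).
Iteration 2: rows with parent_id in {3} -> SciFi (id 5, lev 2).
Iteration 3: rows with parent_id in {5} -> All (id 6, lev 3).
Iteration 4: rows with parent_id in {6} -> Rock (id 7, lev 4), Card (id 8, lev 4), Physics (id 10, lev 4).
Iteration 5: lev < 4 fails for all current rows; recursion stops.

2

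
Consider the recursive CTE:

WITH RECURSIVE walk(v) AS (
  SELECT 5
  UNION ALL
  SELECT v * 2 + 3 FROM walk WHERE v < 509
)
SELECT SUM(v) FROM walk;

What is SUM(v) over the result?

995

Base: v=5.
Iteration 1: 5 < 509 holds -> v = 5 * 2 + 3 = 13.
Iteration 2: 13 < 509 holds -> v = 13 * 2 + 3 = 29.
Iteration 3: 29 < 509 holds -> v = 29 * 2 + 3 = 61.
Iteration 4: 61 < 509 holds -> v = 61 * 2 + 3 = 125.
Iteration 5: 125 < 509 holds -> v = 125 * 2 + 3 = 253.
Iteration 6: 253 < 509 holds -> v = 253 * 2 + 3 = 509.
Iteration 7: 509 < 509 fails; recursion stops.
SUM(v) = 5 + 13 + 29 + 61 + 125 + 253 + 509 = 995.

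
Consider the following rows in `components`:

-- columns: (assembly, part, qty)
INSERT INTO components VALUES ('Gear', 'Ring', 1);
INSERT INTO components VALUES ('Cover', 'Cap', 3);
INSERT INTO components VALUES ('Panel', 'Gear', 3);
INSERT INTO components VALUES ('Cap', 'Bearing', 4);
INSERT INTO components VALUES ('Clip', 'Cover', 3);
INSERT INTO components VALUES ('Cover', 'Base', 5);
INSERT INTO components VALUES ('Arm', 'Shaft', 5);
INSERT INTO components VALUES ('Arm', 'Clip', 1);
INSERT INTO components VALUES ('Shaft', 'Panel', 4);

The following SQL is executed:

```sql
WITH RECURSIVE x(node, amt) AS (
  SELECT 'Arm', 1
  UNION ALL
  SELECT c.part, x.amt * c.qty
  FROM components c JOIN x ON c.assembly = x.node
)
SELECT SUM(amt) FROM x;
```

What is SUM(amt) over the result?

Base: (Arm, amt=1).
Iteration 1: components of {Arm} -> Clip = 1*1 = 1, Shaft = 1*5 = 5.
Iteration 2: components of {Clip,Shaft} -> Cover = 1*3 = 3, Panel = 5*4 = 20.
Iteration 3: components of {Cover,Panel} -> Base = 3*5 = 15, Cap = 3*3 = 9, Gear = 20*3 = 60.
Iteration 4: components of {Base,Cap,Gear} -> Bearing = 9*4 = 36, Ring = 60*1 = 60.
Iteration 5: no further components; recursion stops.
SUM(amt) = 1 + 1 + 5 + 3 + 20 + 9 + 15 + 60 + 36 + 60 = 210.

210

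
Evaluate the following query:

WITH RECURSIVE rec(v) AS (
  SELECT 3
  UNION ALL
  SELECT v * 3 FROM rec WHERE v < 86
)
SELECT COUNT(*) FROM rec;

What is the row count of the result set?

Base: v=3.
Iteration 1: 3 < 86 holds -> v = 3 * 3 = 9.
Iteration 2: 9 < 86 holds -> v = 9 * 3 = 27.
Iteration 3: 27 < 86 holds -> v = 27 * 3 = 81.
Iteration 4: 81 < 86 holds -> v = 81 * 3 = 243.
Iteration 5: 243 < 86 fails; recursion stops.
Total rows emitted: 5.

5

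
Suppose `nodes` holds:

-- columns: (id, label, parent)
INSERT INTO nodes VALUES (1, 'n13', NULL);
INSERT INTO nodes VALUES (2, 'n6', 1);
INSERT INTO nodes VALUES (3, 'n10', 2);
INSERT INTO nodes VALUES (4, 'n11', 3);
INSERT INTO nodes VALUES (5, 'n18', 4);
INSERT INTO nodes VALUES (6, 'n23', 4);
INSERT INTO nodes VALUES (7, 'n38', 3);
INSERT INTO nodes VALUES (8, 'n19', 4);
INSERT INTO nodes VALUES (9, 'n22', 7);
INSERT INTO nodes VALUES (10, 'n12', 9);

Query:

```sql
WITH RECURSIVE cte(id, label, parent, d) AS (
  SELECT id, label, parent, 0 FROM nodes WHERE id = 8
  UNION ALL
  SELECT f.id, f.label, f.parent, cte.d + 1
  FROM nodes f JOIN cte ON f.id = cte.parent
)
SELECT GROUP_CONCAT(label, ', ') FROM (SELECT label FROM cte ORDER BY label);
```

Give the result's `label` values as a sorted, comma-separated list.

n10, n11, n13, n19, n6

Base: id=8 (n19), parent=4, d 0.
Iteration 1: join on id=4 -> n11 (id 4, parent=3, d 1).
Iteration 2: join on id=3 -> n10 (id 3, parent=2, d 2).
Iteration 3: join on id=2 -> n6 (id 2, parent=1, d 3).
Iteration 4: join on id=1 -> n13 (id 1, parent=NULL, d 4).
Iteration 5: parent is NULL; no match; recursion stops.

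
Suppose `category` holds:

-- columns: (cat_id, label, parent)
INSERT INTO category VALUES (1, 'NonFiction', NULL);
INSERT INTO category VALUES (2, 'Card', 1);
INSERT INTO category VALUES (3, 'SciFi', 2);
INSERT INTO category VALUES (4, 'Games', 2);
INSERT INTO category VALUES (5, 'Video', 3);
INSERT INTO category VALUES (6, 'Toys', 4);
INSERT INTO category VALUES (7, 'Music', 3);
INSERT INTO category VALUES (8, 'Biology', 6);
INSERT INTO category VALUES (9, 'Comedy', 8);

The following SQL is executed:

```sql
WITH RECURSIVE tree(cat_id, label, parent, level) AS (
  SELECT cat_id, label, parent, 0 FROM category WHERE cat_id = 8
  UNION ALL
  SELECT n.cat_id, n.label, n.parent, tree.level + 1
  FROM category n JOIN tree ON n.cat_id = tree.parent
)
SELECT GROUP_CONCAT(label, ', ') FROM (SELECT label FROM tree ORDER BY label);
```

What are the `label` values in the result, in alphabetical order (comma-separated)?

Biology, Card, Games, NonFiction, Toys

Base: cat_id=8 (Biology), parent=6, level 0.
Iteration 1: join on cat_id=6 -> Toys (id 6, parent=4, level 1).
Iteration 2: join on cat_id=4 -> Games (id 4, parent=2, level 2).
Iteration 3: join on cat_id=2 -> Card (id 2, parent=1, level 3).
Iteration 4: join on cat_id=1 -> NonFiction (id 1, parent=NULL, level 4).
Iteration 5: parent is NULL; no match; recursion stops.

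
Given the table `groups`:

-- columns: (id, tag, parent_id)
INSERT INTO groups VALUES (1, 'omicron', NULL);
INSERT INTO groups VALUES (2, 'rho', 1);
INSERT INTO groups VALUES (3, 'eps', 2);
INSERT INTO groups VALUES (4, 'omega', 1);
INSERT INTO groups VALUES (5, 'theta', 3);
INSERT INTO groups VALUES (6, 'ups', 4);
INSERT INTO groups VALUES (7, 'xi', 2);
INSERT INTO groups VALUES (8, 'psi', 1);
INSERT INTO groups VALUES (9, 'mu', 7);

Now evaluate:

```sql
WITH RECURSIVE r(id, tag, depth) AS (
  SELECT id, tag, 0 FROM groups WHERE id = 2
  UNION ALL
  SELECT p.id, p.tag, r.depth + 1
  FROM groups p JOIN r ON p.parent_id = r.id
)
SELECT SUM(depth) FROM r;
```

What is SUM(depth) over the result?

Base: id=2 (rho) at depth 0.
Iteration 1: rows with parent_id in {2} -> eps (id 3, depth 1), xi (id 7, depth 1).
Iteration 2: rows with parent_id in {3,7} -> theta (id 5, depth 2), mu (id 9, depth 2).
Iteration 3: no rows with parent_id in {5,9}; recursion stops.
SUM(depth) = 0 + 1 + 1 + 2 + 2 = 6.

6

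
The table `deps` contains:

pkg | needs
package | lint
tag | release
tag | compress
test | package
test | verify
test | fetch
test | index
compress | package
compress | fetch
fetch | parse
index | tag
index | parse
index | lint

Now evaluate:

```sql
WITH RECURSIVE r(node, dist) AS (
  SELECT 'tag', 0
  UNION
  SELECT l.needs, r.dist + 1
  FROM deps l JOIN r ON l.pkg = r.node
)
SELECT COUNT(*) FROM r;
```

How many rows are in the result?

7

Base: (tag, dist=0).
Iteration 1: edges from {tag} -> (compress, dist=1), (release, dist=1).
Iteration 2: edges from {compress,release} -> (fetch, dist=2), (package, dist=2).
Iteration 3: edges from {fetch,package} -> (lint, dist=3), (parse, dist=3).
Iteration 4: no outgoing edges from {lint,parse}; recursion stops.
Total rows emitted: 7.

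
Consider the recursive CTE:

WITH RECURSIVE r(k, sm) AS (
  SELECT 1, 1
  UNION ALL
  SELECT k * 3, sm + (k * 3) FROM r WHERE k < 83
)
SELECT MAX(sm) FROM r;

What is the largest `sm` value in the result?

364

Base: k=1, sm=1.
Iteration 1: 1 < 83 holds -> k = 1 * 3 = 3, sm = 1 + 3 = 4.
Iteration 2: 3 < 83 holds -> k = 3 * 3 = 9, sm = 4 + 9 = 13.
Iteration 3: 9 < 83 holds -> k = 9 * 3 = 27, sm = 13 + 27 = 40.
Iteration 4: 27 < 83 holds -> k = 27 * 3 = 81, sm = 40 + 81 = 121.
Iteration 5: 81 < 83 holds -> k = 81 * 3 = 243, sm = 121 + 243 = 364.
Iteration 6: 243 < 83 fails; recursion stops.
sm values: 1, 4, 13, 40, 121, 364; the maximum is 364.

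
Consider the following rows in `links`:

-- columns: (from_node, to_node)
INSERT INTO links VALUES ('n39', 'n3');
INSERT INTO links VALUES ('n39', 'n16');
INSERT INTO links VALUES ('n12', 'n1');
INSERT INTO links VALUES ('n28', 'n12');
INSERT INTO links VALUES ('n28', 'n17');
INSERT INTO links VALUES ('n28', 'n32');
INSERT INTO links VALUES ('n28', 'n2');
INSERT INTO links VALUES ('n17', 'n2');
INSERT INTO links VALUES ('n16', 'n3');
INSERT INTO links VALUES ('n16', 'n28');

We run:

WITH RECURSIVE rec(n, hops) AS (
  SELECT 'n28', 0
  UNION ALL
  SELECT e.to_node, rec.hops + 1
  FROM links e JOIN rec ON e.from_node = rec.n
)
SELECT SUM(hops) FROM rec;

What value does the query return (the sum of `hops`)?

Base: (n28, hops=0).
Iteration 1: edges from {n28} -> (n12, hops=1), (n17, hops=1), (n2, hops=1), (n32, hops=1).
Iteration 2: edges from {n12,n17,n2,n32} -> (n1, hops=2), (n2, hops=2).
Iteration 3: no outgoing edges from {n1,n2}; recursion stops.
SUM(hops) = 0 + 1 + 1 + 1 + 1 + 2 + 2 = 8.

8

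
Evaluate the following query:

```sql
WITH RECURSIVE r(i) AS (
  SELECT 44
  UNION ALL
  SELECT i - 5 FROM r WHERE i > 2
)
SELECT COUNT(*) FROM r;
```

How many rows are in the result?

Base: i=44.
Iteration 1: 44 > 2 holds -> i = 44 - 5 = 39.
Iteration 2: 39 > 2 holds -> i = 39 - 5 = 34.
Iteration 3: 34 > 2 holds -> i = 34 - 5 = 29.
Iteration 4: 29 > 2 holds -> i = 29 - 5 = 24.
Iteration 5: 24 > 2 holds -> i = 24 - 5 = 19.
Iteration 6: 19 > 2 holds -> i = 19 - 5 = 14.
Iteration 7: 14 > 2 holds -> i = 14 - 5 = 9.
Iteration 8: 9 > 2 holds -> i = 9 - 5 = 4.
Iteration 9: 4 > 2 holds -> i = 4 - 5 = -1.
Iteration 10: -1 > 2 fails; recursion stops.
Total rows emitted: 10.

10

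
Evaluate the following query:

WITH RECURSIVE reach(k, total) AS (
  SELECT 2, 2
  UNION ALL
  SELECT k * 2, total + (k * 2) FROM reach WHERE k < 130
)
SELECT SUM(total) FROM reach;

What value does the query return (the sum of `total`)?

1004

Base: k=2, total=2.
Iteration 1: 2 < 130 holds -> k = 2 * 2 = 4, total = 2 + 4 = 6.
Iteration 2: 4 < 130 holds -> k = 4 * 2 = 8, total = 6 + 8 = 14.
Iteration 3: 8 < 130 holds -> k = 8 * 2 = 16, total = 14 + 16 = 30.
Iteration 4: 16 < 130 holds -> k = 16 * 2 = 32, total = 30 + 32 = 62.
Iteration 5: 32 < 130 holds -> k = 32 * 2 = 64, total = 62 + 64 = 126.
Iteration 6: 64 < 130 holds -> k = 64 * 2 = 128, total = 126 + 128 = 254.
Iteration 7: 128 < 130 holds -> k = 128 * 2 = 256, total = 254 + 256 = 510.
Iteration 8: 256 < 130 fails; recursion stops.
SUM(total) = 2 + 6 + 14 + 30 + 62 + 126 + 254 + 510 = 1004.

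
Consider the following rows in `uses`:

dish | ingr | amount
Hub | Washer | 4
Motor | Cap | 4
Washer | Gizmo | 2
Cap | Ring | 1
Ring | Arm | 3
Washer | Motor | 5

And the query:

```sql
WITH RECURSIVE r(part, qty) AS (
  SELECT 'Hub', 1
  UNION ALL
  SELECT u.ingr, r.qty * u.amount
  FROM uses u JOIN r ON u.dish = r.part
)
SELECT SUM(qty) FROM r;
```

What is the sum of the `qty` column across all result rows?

Base: (Hub, qty=1).
Iteration 1: components of {Hub} -> Washer = 1*4 = 4.
Iteration 2: components of {Washer} -> Gizmo = 4*2 = 8, Motor = 4*5 = 20.
Iteration 3: components of {Gizmo,Motor} -> Cap = 20*4 = 80.
Iteration 4: components of {Cap} -> Ring = 80*1 = 80.
Iteration 5: components of {Ring} -> Arm = 80*3 = 240.
Iteration 6: no further components; recursion stops.
SUM(qty) = 1 + 4 + 20 + 8 + 80 + 80 + 240 = 433.

433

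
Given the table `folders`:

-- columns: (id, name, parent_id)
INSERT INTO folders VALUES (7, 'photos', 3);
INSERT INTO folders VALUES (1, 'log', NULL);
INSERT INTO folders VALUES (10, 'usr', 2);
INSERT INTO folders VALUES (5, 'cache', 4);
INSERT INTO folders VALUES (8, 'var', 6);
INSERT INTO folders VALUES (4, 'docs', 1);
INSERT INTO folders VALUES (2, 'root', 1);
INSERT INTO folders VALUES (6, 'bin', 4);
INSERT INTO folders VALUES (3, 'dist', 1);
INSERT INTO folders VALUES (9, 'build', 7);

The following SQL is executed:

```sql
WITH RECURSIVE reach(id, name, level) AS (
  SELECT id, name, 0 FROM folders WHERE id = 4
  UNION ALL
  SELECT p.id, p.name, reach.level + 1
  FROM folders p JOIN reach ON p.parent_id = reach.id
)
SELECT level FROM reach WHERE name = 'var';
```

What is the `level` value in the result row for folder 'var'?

Base: id=4 (docs) at level 0.
Iteration 1: rows with parent_id in {4} -> cache (id 5, level 1), bin (id 6, level 1).
Iteration 2: rows with parent_id in {5,6} -> var (id 8, level 2).
Iteration 3: no rows with parent_id in {8}; recursion stops.

2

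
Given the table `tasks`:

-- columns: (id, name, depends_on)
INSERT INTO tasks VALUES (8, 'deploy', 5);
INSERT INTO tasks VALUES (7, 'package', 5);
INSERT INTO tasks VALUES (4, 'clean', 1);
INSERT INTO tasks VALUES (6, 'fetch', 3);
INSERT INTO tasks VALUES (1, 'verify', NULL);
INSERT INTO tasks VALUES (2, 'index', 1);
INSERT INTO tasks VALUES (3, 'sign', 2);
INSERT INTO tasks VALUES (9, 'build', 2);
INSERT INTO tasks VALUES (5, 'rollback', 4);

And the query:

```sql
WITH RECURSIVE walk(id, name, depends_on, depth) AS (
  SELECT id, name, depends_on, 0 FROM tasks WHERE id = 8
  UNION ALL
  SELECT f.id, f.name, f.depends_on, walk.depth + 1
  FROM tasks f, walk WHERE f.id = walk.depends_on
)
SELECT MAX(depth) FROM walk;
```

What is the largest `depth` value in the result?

3

Base: id=8 (deploy), depends_on=5, depth 0.
Iteration 1: join on id=5 -> rollback (id 5, depends_on=4, depth 1).
Iteration 2: join on id=4 -> clean (id 4, depends_on=1, depth 2).
Iteration 3: join on id=1 -> verify (id 1, depends_on=NULL, depth 3).
Iteration 4: depends_on is NULL; no match; recursion stops.
depth values: 0, 1, 2, 3; the maximum is 3.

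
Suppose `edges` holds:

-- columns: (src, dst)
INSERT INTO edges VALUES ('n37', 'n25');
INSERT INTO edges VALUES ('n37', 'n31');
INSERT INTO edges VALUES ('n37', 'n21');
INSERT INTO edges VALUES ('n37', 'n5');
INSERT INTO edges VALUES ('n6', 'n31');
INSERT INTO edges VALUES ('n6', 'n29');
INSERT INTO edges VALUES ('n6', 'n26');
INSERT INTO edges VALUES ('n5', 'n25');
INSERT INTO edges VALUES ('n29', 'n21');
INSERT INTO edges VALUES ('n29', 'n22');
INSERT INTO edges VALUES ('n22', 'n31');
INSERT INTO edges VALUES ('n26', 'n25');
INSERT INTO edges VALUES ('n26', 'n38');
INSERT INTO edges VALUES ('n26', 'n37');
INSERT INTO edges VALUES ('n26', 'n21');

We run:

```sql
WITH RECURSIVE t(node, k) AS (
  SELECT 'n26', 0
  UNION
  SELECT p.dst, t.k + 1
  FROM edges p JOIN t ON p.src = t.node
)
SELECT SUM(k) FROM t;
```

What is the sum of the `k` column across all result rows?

15

Base: (n26, k=0).
Iteration 1: edges from {n26} -> (n21, k=1), (n25, k=1), (n37, k=1), (n38, k=1).
Iteration 2: edges from {n21,n25,n37,n38} -> (n21, k=2), (n25, k=2), (n31, k=2), (n5, k=2).
Iteration 3: edges from {n21,n25,n31,n5} -> (n25, k=3).
Iteration 4: no outgoing edges from {n25}; recursion stops.
SUM(k) = 0 + 1 + 1 + 1 + 1 + 2 + 2 + 2 + 2 + 3 = 15.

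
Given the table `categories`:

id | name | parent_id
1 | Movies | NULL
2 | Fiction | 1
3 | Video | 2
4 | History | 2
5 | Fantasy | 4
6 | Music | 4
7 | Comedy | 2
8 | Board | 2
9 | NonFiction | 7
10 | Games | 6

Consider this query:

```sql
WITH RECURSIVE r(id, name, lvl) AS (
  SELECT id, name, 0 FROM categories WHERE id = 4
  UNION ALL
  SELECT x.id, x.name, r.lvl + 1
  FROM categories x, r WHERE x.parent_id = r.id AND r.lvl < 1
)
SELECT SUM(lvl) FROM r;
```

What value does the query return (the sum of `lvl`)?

2

Base: id=4 (History) at lvl 0.
Iteration 1: rows with parent_id in {4} -> Fantasy (id 5, lvl 1), Music (id 6, lvl 1).
Iteration 2: lvl < 1 fails for all current rows; recursion stops.
SUM(lvl) = 0 + 1 + 1 = 2.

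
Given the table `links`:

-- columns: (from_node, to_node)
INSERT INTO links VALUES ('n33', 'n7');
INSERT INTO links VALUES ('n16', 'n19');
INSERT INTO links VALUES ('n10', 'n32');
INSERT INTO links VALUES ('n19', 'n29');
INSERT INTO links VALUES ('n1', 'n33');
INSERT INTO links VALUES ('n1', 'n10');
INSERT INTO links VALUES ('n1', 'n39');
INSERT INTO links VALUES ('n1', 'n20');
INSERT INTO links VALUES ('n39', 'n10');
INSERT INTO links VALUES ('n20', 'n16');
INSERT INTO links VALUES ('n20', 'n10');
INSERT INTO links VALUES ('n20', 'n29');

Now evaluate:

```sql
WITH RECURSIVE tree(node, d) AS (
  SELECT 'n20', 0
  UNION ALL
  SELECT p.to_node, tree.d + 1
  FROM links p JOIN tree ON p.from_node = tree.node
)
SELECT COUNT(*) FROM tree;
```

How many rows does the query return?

7

Base: (n20, d=0).
Iteration 1: edges from {n20} -> (n10, d=1), (n16, d=1), (n29, d=1).
Iteration 2: edges from {n10,n16,n29} -> (n19, d=2), (n32, d=2).
Iteration 3: edges from {n19,n32} -> (n29, d=3).
Iteration 4: no outgoing edges from {n29}; recursion stops.
Total rows emitted: 7.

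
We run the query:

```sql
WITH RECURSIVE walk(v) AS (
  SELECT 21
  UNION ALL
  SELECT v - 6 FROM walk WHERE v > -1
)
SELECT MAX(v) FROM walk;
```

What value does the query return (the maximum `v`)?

21

Base: v=21.
Iteration 1: 21 > -1 holds -> v = 21 - 6 = 15.
Iteration 2: 15 > -1 holds -> v = 15 - 6 = 9.
Iteration 3: 9 > -1 holds -> v = 9 - 6 = 3.
Iteration 4: 3 > -1 holds -> v = 3 - 6 = -3.
Iteration 5: -3 > -1 fails; recursion stops.
v values: 21, 15, 9, 3, -3; the maximum is 21.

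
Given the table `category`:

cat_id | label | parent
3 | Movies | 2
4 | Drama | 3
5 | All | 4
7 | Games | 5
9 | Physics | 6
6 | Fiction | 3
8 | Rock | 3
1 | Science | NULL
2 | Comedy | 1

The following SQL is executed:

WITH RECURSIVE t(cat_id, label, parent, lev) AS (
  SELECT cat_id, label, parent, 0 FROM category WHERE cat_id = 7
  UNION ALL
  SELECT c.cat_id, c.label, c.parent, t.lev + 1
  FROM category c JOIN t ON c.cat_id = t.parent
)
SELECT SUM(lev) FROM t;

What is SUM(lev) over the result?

Base: cat_id=7 (Games), parent=5, lev 0.
Iteration 1: join on cat_id=5 -> All (id 5, parent=4, lev 1).
Iteration 2: join on cat_id=4 -> Drama (id 4, parent=3, lev 2).
Iteration 3: join on cat_id=3 -> Movies (id 3, parent=2, lev 3).
Iteration 4: join on cat_id=2 -> Comedy (id 2, parent=1, lev 4).
Iteration 5: join on cat_id=1 -> Science (id 1, parent=NULL, lev 5).
Iteration 6: parent is NULL; no match; recursion stops.
SUM(lev) = 0 + 1 + 2 + 3 + 4 + 5 = 15.

15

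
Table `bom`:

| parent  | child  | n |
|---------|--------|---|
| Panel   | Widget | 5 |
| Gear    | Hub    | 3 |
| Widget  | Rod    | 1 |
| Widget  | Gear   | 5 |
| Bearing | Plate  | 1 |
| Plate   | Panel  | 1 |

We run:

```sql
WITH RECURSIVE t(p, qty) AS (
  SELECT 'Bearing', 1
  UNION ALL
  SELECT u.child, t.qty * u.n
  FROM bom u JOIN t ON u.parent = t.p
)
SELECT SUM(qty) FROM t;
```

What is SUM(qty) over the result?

113

Base: (Bearing, qty=1).
Iteration 1: components of {Bearing} -> Plate = 1*1 = 1.
Iteration 2: components of {Plate} -> Panel = 1*1 = 1.
Iteration 3: components of {Panel} -> Widget = 1*5 = 5.
Iteration 4: components of {Widget} -> Gear = 5*5 = 25, Rod = 5*1 = 5.
Iteration 5: components of {Gear,Rod} -> Hub = 25*3 = 75.
Iteration 6: no further components; recursion stops.
SUM(qty) = 1 + 1 + 1 + 5 + 5 + 25 + 75 = 113.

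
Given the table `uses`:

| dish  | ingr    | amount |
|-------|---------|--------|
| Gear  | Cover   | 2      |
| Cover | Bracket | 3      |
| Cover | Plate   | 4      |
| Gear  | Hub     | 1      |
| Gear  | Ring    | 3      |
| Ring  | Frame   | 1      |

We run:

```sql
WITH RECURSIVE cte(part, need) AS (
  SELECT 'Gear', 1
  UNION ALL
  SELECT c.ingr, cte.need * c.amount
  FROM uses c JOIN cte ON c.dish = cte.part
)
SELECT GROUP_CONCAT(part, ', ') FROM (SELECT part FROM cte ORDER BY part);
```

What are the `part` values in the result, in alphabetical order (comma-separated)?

Bracket, Cover, Frame, Gear, Hub, Plate, Ring

Base: (Gear, need=1).
Iteration 1: components of {Gear} -> Cover = 1*2 = 2, Hub = 1*1 = 1, Ring = 1*3 = 3.
Iteration 2: components of {Cover,Hub,Ring} -> Bracket = 2*3 = 6, Frame = 3*1 = 3, Plate = 2*4 = 8.
Iteration 3: no further components; recursion stops.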